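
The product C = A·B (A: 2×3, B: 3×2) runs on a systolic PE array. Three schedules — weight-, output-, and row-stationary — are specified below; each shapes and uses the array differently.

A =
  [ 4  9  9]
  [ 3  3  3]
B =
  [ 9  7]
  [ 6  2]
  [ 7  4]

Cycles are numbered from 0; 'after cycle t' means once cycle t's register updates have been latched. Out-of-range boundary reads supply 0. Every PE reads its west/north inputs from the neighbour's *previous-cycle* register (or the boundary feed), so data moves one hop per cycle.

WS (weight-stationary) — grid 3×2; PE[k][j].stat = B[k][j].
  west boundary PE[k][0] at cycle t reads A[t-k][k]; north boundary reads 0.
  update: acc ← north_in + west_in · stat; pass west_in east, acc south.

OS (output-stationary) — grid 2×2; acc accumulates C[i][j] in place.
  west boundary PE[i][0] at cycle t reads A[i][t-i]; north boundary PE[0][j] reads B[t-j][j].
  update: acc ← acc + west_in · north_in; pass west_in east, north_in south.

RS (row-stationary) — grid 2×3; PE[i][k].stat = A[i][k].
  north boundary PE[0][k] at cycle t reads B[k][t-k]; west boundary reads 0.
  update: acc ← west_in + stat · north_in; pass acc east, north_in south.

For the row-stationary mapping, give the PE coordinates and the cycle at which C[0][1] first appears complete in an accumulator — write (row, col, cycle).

(row, col, cycle) = (0, 2, 3)

RS: C[0][1] accumulates in PE[0][2]:
  @0  [0,2]  acc 0  |  →0  ↓0
  @1  [0,2]  acc 0  |  →0  ↓0
  @2  [0,2]  acc 153  |  →153  ↓7
  @3  [0,2]  acc 82  |  →82  ↓4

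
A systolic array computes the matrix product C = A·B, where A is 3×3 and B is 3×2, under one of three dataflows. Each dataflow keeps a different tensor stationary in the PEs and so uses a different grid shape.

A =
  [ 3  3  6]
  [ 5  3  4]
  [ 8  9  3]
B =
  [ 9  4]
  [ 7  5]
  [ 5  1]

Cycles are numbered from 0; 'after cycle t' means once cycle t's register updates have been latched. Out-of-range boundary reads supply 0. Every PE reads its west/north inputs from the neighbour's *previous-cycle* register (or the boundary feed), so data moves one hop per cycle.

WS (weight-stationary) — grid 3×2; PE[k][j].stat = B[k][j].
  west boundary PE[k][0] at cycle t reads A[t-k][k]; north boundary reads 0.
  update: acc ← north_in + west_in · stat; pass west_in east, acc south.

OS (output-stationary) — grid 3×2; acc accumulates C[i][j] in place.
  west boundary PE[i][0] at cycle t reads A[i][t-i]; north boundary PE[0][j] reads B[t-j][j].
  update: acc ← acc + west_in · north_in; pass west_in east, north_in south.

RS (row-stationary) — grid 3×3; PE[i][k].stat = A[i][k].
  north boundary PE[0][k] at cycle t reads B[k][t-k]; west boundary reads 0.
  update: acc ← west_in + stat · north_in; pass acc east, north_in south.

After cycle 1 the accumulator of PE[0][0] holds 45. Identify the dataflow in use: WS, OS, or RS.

dataflow = WS

WS [3×2] PE[0][0] across cycles:
  0: (0,0).acc=27  regs=<3,27>
  1: (0,0).acc=45  regs=<5,45>
OS [3×2] PE[0][0] across cycles:
  0: (0,0).acc=27  regs=<3,9>
  1: (0,0).acc=48  regs=<3,7>
RS [3×3] PE[0][0] across cycles:
  0: (0,0).acc=27  regs=<27,9>
  1: (0,0).acc=12  regs=<12,4>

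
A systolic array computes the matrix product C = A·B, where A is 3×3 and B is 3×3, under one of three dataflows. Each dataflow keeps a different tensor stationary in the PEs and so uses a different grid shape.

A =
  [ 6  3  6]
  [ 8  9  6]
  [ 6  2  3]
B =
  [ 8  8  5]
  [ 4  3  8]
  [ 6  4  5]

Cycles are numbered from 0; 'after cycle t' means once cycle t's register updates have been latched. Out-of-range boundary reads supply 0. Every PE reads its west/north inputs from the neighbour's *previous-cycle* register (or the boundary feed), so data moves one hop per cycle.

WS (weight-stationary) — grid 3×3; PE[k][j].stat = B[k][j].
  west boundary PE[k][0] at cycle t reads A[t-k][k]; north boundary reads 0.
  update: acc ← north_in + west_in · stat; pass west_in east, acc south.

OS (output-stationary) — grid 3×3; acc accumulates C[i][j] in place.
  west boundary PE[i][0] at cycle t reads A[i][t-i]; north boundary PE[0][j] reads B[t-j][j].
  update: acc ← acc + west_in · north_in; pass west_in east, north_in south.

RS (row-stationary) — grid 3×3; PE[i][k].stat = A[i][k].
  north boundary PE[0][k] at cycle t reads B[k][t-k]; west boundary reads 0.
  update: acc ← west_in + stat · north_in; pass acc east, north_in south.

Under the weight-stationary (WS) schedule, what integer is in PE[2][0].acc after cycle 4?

WS on a 3×3 grid — tracing PE[2][0] and its feeders:
  0: (1,0).acc=0  regs=<0,0>
  0: (2,0).acc=0  regs=<0,0>
  1: (1,0).acc=60  regs=<3,60>
  1: (2,0).acc=0  regs=<0,0>
  2: (1,0).acc=100  regs=<9,100>
  2: (2,0).acc=96  regs=<6,96>
  3: (1,0).acc=56  regs=<2,56>
  3: (2,0).acc=136  regs=<6,136>
  4: (1,0).acc=0  regs=<0,0>
  4: (2,0).acc=74  regs=<3,74>

PE[2][0].acc = 74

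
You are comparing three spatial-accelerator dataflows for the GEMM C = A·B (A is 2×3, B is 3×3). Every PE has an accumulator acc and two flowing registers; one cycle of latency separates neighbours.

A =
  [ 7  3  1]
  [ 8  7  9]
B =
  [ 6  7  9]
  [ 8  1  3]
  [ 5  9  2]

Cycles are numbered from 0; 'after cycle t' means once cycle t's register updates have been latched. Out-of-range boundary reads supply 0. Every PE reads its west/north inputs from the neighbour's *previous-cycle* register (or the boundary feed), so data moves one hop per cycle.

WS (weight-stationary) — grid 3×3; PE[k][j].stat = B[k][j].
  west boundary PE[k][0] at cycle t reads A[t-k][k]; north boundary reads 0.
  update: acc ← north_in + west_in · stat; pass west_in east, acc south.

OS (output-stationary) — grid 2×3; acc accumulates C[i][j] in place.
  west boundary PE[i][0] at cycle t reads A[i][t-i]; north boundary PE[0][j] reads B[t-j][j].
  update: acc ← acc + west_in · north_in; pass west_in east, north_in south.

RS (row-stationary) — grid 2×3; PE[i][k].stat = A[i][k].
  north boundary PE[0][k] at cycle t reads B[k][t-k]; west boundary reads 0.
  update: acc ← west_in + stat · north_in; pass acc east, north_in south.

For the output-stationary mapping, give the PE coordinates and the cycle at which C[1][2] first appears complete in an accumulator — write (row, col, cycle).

OS: C[1][2] accumulates in PE[1][2]:
  step 0 · PE1,2: acc=0; fwd→0 fwd↓0
  step 1 · PE1,2: acc=0; fwd→0 fwd↓0
  step 2 · PE1,2: acc=0; fwd→0 fwd↓0
  step 3 · PE1,2: acc=72; fwd→8 fwd↓9
  step 4 · PE1,2: acc=93; fwd→7 fwd↓3
  step 5 · PE1,2: acc=111; fwd→9 fwd↓2

(row, col, cycle) = (1, 2, 5)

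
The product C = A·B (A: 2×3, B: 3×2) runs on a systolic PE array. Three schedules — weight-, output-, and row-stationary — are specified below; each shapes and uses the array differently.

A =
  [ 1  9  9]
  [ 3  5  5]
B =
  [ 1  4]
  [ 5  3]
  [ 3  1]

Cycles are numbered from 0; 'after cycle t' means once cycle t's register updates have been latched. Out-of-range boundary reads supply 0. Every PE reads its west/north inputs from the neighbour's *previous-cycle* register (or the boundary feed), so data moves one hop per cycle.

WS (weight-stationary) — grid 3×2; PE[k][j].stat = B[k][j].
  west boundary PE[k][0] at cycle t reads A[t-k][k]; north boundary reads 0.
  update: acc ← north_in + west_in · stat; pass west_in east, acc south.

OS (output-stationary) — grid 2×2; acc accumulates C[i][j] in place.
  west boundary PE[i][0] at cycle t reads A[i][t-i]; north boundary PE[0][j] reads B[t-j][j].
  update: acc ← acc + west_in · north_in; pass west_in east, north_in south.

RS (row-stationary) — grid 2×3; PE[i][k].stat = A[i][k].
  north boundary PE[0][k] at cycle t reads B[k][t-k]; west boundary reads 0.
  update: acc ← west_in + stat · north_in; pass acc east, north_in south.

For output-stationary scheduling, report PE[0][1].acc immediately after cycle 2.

PE[0][1].acc = 31

OS 2×2: PE[0][1] cycle-by-cycle (with neighbour feeds):
  after 0 — PE[0][0] acc=1, pass-E 1, pass-S 1
  after 0 — PE[0][1] acc=0, pass-E 0, pass-S 0
  after 1 — PE[0][0] acc=46, pass-E 9, pass-S 5
  after 1 — PE[0][1] acc=4, pass-E 1, pass-S 4
  after 2 — PE[0][0] acc=73, pass-E 9, pass-S 3
  after 2 — PE[0][1] acc=31, pass-E 9, pass-S 3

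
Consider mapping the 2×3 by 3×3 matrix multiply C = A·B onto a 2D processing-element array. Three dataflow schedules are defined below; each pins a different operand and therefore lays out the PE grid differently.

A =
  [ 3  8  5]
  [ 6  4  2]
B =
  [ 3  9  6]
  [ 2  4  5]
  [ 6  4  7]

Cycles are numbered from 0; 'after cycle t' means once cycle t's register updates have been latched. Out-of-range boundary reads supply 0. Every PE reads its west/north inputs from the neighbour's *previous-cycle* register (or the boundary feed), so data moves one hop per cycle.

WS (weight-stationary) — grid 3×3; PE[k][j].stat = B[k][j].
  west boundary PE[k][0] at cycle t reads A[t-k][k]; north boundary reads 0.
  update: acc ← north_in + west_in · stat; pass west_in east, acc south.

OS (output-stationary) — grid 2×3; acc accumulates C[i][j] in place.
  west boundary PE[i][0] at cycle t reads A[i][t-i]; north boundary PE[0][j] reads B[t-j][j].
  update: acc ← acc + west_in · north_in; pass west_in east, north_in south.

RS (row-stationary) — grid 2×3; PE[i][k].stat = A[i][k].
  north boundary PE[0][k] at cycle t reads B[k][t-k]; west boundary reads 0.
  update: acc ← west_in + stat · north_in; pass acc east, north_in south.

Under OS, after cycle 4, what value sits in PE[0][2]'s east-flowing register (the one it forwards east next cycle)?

register = 5

Tracing OS — 2×3 array, target PE[0][2]:
  t=0 PE[0][1]: acc=0 h=0 v=0
  t=0 PE[0][2]: acc=0 h=0 v=0
  t=1 PE[0][1]: acc=27 h=3 v=9
  t=1 PE[0][2]: acc=0 h=0 v=0
  t=2 PE[0][1]: acc=59 h=8 v=4
  t=2 PE[0][2]: acc=18 h=3 v=6
  t=3 PE[0][1]: acc=79 h=5 v=4
  t=3 PE[0][2]: acc=58 h=8 v=5
  t=4 PE[0][1]: acc=79 h=0 v=0
  t=4 PE[0][2]: acc=93 h=5 v=7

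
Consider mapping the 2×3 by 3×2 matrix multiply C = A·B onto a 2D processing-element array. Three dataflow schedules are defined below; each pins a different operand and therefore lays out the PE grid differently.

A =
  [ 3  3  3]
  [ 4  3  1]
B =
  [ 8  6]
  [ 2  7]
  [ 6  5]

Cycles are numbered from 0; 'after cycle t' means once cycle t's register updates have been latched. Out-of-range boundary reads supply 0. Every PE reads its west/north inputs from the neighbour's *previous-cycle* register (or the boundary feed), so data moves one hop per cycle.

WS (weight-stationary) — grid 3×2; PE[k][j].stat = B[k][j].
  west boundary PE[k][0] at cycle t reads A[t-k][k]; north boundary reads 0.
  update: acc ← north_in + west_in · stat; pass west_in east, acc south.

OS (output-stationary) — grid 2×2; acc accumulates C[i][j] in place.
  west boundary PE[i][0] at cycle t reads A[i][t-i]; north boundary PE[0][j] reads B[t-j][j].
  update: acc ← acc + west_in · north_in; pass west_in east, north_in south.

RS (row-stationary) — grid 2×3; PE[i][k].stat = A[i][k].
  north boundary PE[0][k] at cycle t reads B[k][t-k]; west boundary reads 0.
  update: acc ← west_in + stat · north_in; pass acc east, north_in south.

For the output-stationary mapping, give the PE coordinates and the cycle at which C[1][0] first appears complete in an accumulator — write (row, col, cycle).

OS — PE[1][0] is where C[1][0] collects:
  c0 r1c0: 0 / 0 / 0
  c1 r1c0: 32 / 4 / 8
  c2 r1c0: 38 / 3 / 2
  c3 r1c0: 44 / 1 / 6

(row, col, cycle) = (1, 0, 3)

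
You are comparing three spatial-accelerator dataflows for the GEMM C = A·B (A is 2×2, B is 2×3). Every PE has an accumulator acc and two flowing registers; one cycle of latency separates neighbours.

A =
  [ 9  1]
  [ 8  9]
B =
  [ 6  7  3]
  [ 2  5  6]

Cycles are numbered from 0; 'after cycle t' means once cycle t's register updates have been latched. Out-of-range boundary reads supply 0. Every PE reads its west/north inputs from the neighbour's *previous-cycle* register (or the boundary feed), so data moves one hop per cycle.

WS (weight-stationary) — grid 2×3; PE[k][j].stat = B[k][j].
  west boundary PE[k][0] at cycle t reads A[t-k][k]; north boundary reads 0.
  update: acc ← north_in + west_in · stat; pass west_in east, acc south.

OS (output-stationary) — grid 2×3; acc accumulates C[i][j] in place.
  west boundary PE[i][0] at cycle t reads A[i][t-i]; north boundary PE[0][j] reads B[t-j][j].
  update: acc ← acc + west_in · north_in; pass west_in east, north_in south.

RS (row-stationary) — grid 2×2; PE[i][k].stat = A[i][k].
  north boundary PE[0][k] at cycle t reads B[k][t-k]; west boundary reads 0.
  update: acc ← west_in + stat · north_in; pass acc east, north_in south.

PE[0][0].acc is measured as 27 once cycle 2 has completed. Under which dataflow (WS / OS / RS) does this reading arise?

WS [2×3] PE[0][0] across cycles:
  c0 r0c0: 54 / 9 / 54
  c1 r0c0: 48 / 8 / 48
  c2 r0c0: 0 / 0 / 0
OS [2×3] PE[0][0] across cycles:
  c0 r0c0: 54 / 9 / 6
  c1 r0c0: 56 / 1 / 2
  c2 r0c0: 56 / 0 / 0
RS [2×2] PE[0][0] across cycles:
  c0 r0c0: 54 / 54 / 6
  c1 r0c0: 63 / 63 / 7
  c2 r0c0: 27 / 27 / 3

dataflow = RS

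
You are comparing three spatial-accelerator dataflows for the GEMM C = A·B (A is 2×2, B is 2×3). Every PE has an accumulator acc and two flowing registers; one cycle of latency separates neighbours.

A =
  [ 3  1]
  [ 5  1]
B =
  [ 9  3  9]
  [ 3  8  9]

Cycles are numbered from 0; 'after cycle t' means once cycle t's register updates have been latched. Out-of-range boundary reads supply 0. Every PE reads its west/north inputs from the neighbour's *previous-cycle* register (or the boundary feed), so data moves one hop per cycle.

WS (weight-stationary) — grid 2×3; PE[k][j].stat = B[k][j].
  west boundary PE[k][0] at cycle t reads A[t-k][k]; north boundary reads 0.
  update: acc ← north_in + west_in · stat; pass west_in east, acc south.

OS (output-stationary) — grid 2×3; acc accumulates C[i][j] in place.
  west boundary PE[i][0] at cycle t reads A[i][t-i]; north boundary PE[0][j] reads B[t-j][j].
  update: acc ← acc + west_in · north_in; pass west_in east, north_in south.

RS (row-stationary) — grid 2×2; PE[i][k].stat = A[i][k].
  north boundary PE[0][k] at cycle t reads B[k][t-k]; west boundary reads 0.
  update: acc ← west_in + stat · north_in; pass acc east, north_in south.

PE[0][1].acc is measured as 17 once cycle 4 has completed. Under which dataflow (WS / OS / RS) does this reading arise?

dataflow = OS

WS [2×3] PE[0][1] across cycles:
  @0  [0,1]  acc 0  |  →0  ↓0
  @1  [0,1]  acc 9  |  →3  ↓9
  @2  [0,1]  acc 15  |  →5  ↓15
  @3  [0,1]  acc 0  |  →0  ↓0
  @4  [0,1]  acc 0  |  →0  ↓0
OS [2×3] PE[0][1] across cycles:
  @0  [0,1]  acc 0  |  →0  ↓0
  @1  [0,1]  acc 9  |  →3  ↓3
  @2  [0,1]  acc 17  |  →1  ↓8
  @3  [0,1]  acc 17  |  →0  ↓0
  @4  [0,1]  acc 17  |  →0  ↓0
RS [2×2] PE[0][1] across cycles:
  @0  [0,1]  acc 0  |  →0  ↓0
  @1  [0,1]  acc 30  |  →30  ↓3
  @2  [0,1]  acc 17  |  →17  ↓8
  @3  [0,1]  acc 36  |  →36  ↓9
  @4  [0,1]  acc 0  |  →0  ↓0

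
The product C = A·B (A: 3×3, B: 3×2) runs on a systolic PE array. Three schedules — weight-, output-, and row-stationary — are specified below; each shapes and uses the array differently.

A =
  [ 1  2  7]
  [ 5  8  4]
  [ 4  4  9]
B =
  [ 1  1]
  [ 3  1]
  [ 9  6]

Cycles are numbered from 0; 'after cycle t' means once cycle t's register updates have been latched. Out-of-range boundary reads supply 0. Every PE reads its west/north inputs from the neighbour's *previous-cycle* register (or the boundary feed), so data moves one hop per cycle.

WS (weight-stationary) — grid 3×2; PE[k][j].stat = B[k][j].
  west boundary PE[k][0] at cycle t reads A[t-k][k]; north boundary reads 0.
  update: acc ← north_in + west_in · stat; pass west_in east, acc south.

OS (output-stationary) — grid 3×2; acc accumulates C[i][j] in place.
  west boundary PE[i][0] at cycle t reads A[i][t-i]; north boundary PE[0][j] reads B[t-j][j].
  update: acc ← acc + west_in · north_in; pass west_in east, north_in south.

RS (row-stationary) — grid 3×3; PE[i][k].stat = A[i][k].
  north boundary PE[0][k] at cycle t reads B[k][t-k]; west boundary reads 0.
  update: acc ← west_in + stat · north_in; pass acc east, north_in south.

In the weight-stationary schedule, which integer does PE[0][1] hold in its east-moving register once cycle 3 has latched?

register = 4

WS 3×2: PE[0][1] cycle-by-cycle (with neighbour feeds):
  cycle 0: PE[0][0] → acc 1, east 1, south 1
  cycle 0: PE[0][1] → acc 0, east 0, south 0
  cycle 1: PE[0][0] → acc 5, east 5, south 5
  cycle 1: PE[0][1] → acc 1, east 1, south 1
  cycle 2: PE[0][0] → acc 4, east 4, south 4
  cycle 2: PE[0][1] → acc 5, east 5, south 5
  cycle 3: PE[0][0] → acc 0, east 0, south 0
  cycle 3: PE[0][1] → acc 4, east 4, south 4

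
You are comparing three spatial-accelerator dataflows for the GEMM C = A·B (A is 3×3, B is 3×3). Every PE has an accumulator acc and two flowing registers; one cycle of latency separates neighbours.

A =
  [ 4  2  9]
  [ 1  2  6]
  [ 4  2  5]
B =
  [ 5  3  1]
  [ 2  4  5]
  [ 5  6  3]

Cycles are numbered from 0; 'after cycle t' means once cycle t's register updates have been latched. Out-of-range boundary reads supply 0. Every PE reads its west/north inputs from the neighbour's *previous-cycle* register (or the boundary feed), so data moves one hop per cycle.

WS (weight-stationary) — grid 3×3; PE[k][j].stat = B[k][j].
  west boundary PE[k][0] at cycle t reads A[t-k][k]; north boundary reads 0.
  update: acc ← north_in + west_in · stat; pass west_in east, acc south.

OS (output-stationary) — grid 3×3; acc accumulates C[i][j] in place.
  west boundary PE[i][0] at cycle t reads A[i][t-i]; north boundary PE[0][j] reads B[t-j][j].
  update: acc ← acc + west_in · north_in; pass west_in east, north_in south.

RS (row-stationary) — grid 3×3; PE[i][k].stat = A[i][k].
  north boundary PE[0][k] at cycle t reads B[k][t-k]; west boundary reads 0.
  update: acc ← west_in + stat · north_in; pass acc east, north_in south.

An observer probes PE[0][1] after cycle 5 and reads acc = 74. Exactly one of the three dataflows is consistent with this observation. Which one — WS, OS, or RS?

dataflow = OS

Under WS (3×3), PE[0][1]:
  @0  [0,1]  acc 0  |  →0  ↓0
  @1  [0,1]  acc 12  |  →4  ↓12
  @2  [0,1]  acc 3  |  →1  ↓3
  @3  [0,1]  acc 12  |  →4  ↓12
  @4  [0,1]  acc 0  |  →0  ↓0
  @5  [0,1]  acc 0  |  →0  ↓0
Under OS (3×3), PE[0][1]:
  @0  [0,1]  acc 0  |  →0  ↓0
  @1  [0,1]  acc 12  |  →4  ↓3
  @2  [0,1]  acc 20  |  →2  ↓4
  @3  [0,1]  acc 74  |  →9  ↓6
  @4  [0,1]  acc 74  |  →0  ↓0
  @5  [0,1]  acc 74  |  →0  ↓0
Under RS (3×3), PE[0][1]:
  @0  [0,1]  acc 0  |  →0  ↓0
  @1  [0,1]  acc 24  |  →24  ↓2
  @2  [0,1]  acc 20  |  →20  ↓4
  @3  [0,1]  acc 14  |  →14  ↓5
  @4  [0,1]  acc 0  |  →0  ↓0
  @5  [0,1]  acc 0  |  →0  ↓0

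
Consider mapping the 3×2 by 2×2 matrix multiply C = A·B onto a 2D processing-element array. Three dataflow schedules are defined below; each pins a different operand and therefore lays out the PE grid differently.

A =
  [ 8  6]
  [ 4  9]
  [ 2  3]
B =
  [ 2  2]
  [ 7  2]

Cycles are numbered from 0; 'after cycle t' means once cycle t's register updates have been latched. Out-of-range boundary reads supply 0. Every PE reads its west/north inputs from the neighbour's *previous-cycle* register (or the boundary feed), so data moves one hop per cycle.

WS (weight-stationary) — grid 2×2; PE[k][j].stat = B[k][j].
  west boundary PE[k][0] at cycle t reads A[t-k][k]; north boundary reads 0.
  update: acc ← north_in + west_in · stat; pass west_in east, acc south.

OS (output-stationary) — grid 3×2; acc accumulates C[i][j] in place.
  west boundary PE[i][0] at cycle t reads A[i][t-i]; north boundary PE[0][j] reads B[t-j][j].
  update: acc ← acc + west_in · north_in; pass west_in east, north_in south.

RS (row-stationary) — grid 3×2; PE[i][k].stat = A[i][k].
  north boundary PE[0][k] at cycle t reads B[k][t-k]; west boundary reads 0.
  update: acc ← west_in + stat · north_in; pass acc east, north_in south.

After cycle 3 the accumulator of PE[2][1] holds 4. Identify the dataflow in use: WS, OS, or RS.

dataflow = OS

— WS: 2×2 array has no PE[2][1].
OS (3×2 grid), PE[2][1]:
  after 0 — PE[2][1] acc=0, pass-E 0, pass-S 0
  after 1 — PE[2][1] acc=0, pass-E 0, pass-S 0
  after 2 — PE[2][1] acc=0, pass-E 0, pass-S 0
  after 3 — PE[2][1] acc=4, pass-E 2, pass-S 2
RS (3×2 grid), PE[2][1]:
  after 0 — PE[2][1] acc=0, pass-E 0, pass-S 0
  after 1 — PE[2][1] acc=0, pass-E 0, pass-S 0
  after 2 — PE[2][1] acc=0, pass-E 0, pass-S 0
  after 3 — PE[2][1] acc=25, pass-E 25, pass-S 7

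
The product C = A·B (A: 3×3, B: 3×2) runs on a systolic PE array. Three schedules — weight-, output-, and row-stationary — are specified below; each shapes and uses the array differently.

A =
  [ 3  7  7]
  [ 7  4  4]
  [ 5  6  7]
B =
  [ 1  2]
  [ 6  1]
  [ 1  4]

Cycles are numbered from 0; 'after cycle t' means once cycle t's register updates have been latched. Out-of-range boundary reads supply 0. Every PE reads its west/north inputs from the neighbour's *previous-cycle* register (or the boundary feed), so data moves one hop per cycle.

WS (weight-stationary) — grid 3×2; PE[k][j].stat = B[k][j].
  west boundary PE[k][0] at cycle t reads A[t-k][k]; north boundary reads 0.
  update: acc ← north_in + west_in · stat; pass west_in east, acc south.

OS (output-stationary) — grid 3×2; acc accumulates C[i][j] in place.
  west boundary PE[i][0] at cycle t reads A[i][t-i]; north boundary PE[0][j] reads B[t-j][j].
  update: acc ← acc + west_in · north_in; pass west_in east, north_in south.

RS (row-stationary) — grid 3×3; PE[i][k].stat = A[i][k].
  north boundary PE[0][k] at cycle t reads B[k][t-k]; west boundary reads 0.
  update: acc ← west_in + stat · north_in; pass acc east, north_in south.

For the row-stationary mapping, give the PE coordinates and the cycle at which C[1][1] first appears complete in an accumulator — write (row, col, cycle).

RS: C[1][1] accumulates in PE[1][2]:
  step 0 · PE1,2: acc=0; fwd→0 fwd↓0
  step 1 · PE1,2: acc=0; fwd→0 fwd↓0
  step 2 · PE1,2: acc=0; fwd→0 fwd↓0
  step 3 · PE1,2: acc=35; fwd→35 fwd↓1
  step 4 · PE1,2: acc=34; fwd→34 fwd↓4

(row, col, cycle) = (1, 2, 4)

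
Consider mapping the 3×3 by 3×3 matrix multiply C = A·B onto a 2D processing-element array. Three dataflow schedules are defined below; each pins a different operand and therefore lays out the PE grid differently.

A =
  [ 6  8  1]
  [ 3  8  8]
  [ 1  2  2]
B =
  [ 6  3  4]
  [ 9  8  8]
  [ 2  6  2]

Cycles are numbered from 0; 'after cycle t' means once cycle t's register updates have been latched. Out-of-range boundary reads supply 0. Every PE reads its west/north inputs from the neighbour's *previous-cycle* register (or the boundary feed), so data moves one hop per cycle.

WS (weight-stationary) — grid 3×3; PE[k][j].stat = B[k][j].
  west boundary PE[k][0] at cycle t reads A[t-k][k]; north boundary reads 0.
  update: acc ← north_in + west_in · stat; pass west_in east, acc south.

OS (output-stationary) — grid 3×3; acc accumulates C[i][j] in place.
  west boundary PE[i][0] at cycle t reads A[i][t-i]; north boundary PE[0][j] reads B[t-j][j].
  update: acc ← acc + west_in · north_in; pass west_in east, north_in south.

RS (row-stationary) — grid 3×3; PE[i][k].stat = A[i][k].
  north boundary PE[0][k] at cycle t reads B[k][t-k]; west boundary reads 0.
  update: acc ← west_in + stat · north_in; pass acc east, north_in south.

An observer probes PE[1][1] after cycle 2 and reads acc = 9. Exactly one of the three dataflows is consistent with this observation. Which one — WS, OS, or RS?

WS [3×3] PE[1][1] across cycles:
  after 0 — PE[1][1] acc=0, pass-E 0, pass-S 0
  after 1 — PE[1][1] acc=0, pass-E 0, pass-S 0
  after 2 — PE[1][1] acc=82, pass-E 8, pass-S 82
OS [3×3] PE[1][1] across cycles:
  after 0 — PE[1][1] acc=0, pass-E 0, pass-S 0
  after 1 — PE[1][1] acc=0, pass-E 0, pass-S 0
  after 2 — PE[1][1] acc=9, pass-E 3, pass-S 3
RS [3×3] PE[1][1] across cycles:
  after 0 — PE[1][1] acc=0, pass-E 0, pass-S 0
  after 1 — PE[1][1] acc=0, pass-E 0, pass-S 0
  after 2 — PE[1][1] acc=90, pass-E 90, pass-S 9

dataflow = OS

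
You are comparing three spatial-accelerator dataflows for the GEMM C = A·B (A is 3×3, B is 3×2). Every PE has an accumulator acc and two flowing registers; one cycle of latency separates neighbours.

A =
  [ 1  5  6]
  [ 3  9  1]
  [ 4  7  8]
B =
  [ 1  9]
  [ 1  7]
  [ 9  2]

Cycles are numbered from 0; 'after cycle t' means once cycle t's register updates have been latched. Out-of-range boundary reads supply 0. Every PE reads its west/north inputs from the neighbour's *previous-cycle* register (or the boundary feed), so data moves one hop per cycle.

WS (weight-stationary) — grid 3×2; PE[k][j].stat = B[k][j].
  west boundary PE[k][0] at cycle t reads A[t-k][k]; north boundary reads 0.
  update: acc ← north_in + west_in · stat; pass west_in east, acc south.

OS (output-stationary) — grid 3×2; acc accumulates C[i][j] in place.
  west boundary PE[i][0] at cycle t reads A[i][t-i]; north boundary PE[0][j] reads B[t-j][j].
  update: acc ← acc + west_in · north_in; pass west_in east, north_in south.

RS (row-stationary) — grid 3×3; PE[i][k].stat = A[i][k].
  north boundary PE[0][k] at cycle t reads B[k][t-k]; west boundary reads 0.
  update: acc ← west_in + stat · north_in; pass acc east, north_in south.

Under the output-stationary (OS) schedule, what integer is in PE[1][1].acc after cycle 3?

OS (3×2). Following PE[1][1] plus its west/north inputs:
  @0  [0,1]  acc 0  |  →0  ↓0
  @0  [1,0]  acc 0  |  →0  ↓0
  @0  [1,1]  acc 0  |  →0  ↓0
  @1  [0,1]  acc 9  |  →1  ↓9
  @1  [1,0]  acc 3  |  →3  ↓1
  @1  [1,1]  acc 0  |  →0  ↓0
  @2  [0,1]  acc 44  |  →5  ↓7
  @2  [1,0]  acc 12  |  →9  ↓1
  @2  [1,1]  acc 27  |  →3  ↓9
  @3  [0,1]  acc 56  |  →6  ↓2
  @3  [1,0]  acc 21  |  →1  ↓9
  @3  [1,1]  acc 90  |  →9  ↓7

PE[1][1].acc = 90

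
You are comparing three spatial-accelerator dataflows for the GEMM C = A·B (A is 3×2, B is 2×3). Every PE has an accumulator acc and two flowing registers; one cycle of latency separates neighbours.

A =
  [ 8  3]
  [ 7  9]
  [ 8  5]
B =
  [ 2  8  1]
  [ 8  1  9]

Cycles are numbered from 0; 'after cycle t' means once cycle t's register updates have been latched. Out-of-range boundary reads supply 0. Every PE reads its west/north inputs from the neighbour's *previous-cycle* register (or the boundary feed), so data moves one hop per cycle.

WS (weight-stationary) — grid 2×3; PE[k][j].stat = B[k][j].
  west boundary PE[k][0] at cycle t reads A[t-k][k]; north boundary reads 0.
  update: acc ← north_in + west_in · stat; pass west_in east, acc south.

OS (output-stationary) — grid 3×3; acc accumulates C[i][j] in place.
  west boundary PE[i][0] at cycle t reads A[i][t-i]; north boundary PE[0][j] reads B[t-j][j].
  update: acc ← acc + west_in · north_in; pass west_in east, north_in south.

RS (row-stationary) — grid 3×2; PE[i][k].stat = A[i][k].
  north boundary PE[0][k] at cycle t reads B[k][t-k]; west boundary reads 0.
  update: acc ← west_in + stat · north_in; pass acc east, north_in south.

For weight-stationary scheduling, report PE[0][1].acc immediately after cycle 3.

WS (2×3). Following PE[0][1] plus its west/north inputs:
  @0  [0,0]  acc 16  |  →8  ↓16
  @0  [0,1]  acc 0  |  →0  ↓0
  @1  [0,0]  acc 14  |  →7  ↓14
  @1  [0,1]  acc 64  |  →8  ↓64
  @2  [0,0]  acc 16  |  →8  ↓16
  @2  [0,1]  acc 56  |  →7  ↓56
  @3  [0,0]  acc 0  |  →0  ↓0
  @3  [0,1]  acc 64  |  →8  ↓64

PE[0][1].acc = 64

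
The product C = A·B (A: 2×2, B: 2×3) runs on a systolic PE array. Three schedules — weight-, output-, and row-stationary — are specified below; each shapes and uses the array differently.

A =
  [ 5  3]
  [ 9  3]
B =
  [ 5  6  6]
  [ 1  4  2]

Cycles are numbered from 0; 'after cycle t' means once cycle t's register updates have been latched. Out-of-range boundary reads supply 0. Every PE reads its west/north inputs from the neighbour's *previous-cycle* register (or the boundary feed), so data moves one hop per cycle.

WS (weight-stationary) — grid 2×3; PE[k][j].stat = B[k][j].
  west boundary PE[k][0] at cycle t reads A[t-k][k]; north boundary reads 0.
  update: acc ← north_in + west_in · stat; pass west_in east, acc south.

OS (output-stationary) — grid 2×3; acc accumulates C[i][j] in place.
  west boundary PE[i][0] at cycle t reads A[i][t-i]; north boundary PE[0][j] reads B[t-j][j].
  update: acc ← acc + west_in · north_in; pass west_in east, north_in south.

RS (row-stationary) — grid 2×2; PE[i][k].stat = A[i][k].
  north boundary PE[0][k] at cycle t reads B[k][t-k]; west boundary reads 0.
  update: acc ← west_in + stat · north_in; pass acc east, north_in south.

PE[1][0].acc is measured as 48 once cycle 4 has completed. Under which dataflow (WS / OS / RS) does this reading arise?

dataflow = OS

WS (2×3 grid), PE[1][0]:
  0: (1,0).acc=0  regs=<0,0>
  1: (1,0).acc=28  regs=<3,28>
  2: (1,0).acc=48  regs=<3,48>
  3: (1,0).acc=0  regs=<0,0>
  4: (1,0).acc=0  regs=<0,0>
OS (2×3 grid), PE[1][0]:
  0: (1,0).acc=0  regs=<0,0>
  1: (1,0).acc=45  regs=<9,5>
  2: (1,0).acc=48  regs=<3,1>
  3: (1,0).acc=48  regs=<0,0>
  4: (1,0).acc=48  regs=<0,0>
RS (2×2 grid), PE[1][0]:
  0: (1,0).acc=0  regs=<0,0>
  1: (1,0).acc=45  regs=<45,5>
  2: (1,0).acc=54  regs=<54,6>
  3: (1,0).acc=54  regs=<54,6>
  4: (1,0).acc=0  regs=<0,0>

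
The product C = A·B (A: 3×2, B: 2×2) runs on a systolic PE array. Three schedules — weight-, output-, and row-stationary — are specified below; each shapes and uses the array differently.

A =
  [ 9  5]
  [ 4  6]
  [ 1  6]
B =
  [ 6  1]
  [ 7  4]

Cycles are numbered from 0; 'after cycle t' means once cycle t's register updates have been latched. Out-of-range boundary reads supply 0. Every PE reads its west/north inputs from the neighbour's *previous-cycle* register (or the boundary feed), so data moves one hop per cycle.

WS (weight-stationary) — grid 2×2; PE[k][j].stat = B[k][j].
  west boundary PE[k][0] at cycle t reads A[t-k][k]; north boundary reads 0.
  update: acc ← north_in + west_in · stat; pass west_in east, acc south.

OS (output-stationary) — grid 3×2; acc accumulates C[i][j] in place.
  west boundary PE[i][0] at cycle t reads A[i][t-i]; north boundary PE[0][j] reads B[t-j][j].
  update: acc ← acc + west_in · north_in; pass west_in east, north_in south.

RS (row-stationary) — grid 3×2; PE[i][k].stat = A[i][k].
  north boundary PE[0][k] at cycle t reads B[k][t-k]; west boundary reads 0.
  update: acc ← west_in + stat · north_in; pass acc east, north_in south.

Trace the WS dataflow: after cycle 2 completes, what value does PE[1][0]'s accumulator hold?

PE[1][0].acc = 66

Tracing WS — 2×2 array, target PE[1][0]:
  t=0 PE[0][0]: acc=54 h=9 v=54
  t=0 PE[1][0]: acc=0 h=0 v=0
  t=1 PE[0][0]: acc=24 h=4 v=24
  t=1 PE[1][0]: acc=89 h=5 v=89
  t=2 PE[0][0]: acc=6 h=1 v=6
  t=2 PE[1][0]: acc=66 h=6 v=66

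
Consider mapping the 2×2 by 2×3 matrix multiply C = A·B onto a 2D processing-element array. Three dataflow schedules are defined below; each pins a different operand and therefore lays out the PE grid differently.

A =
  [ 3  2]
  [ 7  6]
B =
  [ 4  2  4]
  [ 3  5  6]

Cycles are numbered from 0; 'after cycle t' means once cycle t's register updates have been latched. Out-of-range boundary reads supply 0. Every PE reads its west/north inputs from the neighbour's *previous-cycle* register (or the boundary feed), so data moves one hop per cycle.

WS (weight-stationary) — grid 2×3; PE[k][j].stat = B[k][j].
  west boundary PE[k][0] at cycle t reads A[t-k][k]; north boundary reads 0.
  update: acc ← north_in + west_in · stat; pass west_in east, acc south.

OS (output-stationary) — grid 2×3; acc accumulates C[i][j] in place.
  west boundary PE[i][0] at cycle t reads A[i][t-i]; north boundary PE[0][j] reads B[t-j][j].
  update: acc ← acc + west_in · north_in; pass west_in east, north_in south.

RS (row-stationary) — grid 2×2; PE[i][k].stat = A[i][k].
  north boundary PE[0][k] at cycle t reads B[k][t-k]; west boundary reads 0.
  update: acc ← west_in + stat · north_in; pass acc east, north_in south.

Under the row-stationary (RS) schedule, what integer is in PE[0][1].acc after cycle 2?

Tracing RS — 2×2 array, target PE[0][1]:
  c0 r0c0: 12 / 12 / 4
  c0 r0c1: 0 / 0 / 0
  c1 r0c0: 6 / 6 / 2
  c1 r0c1: 18 / 18 / 3
  c2 r0c0: 12 / 12 / 4
  c2 r0c1: 16 / 16 / 5

PE[0][1].acc = 16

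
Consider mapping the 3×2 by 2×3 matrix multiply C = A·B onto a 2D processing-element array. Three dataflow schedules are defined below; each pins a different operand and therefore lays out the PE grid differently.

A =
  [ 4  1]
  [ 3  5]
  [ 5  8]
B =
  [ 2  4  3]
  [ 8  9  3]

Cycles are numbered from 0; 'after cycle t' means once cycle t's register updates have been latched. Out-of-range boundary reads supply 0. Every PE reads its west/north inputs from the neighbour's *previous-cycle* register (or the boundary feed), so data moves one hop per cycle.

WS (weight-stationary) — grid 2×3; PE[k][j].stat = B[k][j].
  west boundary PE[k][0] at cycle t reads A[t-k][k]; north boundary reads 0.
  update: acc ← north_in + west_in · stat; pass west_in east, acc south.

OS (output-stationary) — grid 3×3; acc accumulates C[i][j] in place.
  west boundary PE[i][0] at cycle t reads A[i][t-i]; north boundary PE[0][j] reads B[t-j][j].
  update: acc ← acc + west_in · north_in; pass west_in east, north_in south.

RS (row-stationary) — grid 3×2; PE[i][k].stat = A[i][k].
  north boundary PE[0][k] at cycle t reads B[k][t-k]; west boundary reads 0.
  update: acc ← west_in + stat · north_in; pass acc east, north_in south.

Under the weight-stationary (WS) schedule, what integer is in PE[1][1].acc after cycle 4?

PE[1][1].acc = 92

WS 2×3: PE[1][1] cycle-by-cycle (with neighbour feeds):
  cycle 0: PE[0][1] → acc 0, east 0, south 0
  cycle 0: PE[1][0] → acc 0, east 0, south 0
  cycle 0: PE[1][1] → acc 0, east 0, south 0
  cycle 1: PE[0][1] → acc 16, east 4, south 16
  cycle 1: PE[1][0] → acc 16, east 1, south 16
  cycle 1: PE[1][1] → acc 0, east 0, south 0
  cycle 2: PE[0][1] → acc 12, east 3, south 12
  cycle 2: PE[1][0] → acc 46, east 5, south 46
  cycle 2: PE[1][1] → acc 25, east 1, south 25
  cycle 3: PE[0][1] → acc 20, east 5, south 20
  cycle 3: PE[1][0] → acc 74, east 8, south 74
  cycle 3: PE[1][1] → acc 57, east 5, south 57
  cycle 4: PE[0][1] → acc 0, east 0, south 0
  cycle 4: PE[1][0] → acc 0, east 0, south 0
  cycle 4: PE[1][1] → acc 92, east 8, south 92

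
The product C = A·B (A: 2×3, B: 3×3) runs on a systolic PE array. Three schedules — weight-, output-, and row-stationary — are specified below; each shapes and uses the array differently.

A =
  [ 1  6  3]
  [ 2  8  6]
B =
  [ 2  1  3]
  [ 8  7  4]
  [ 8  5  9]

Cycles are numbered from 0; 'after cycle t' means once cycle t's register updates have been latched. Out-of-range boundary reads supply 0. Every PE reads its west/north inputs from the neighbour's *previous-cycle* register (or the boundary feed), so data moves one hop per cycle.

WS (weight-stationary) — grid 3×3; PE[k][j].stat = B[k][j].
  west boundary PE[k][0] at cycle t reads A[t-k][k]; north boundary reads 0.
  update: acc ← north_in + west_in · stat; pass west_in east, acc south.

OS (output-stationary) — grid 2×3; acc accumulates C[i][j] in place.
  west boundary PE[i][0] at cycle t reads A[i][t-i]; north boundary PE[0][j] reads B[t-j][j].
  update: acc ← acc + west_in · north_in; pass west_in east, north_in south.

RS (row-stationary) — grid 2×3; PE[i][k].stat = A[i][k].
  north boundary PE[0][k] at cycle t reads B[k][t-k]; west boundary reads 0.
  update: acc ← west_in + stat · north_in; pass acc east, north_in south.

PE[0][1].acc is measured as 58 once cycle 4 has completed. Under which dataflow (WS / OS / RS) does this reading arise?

WS (3×3 grid), PE[0][1]:
  after 0 — PE[0][1] acc=0, pass-E 0, pass-S 0
  after 1 — PE[0][1] acc=1, pass-E 1, pass-S 1
  after 2 — PE[0][1] acc=2, pass-E 2, pass-S 2
  after 3 — PE[0][1] acc=0, pass-E 0, pass-S 0
  after 4 — PE[0][1] acc=0, pass-E 0, pass-S 0
OS (2×3 grid), PE[0][1]:
  after 0 — PE[0][1] acc=0, pass-E 0, pass-S 0
  after 1 — PE[0][1] acc=1, pass-E 1, pass-S 1
  after 2 — PE[0][1] acc=43, pass-E 6, pass-S 7
  after 3 — PE[0][1] acc=58, pass-E 3, pass-S 5
  after 4 — PE[0][1] acc=58, pass-E 0, pass-S 0
RS (2×3 grid), PE[0][1]:
  after 0 — PE[0][1] acc=0, pass-E 0, pass-S 0
  after 1 — PE[0][1] acc=50, pass-E 50, pass-S 8
  after 2 — PE[0][1] acc=43, pass-E 43, pass-S 7
  after 3 — PE[0][1] acc=27, pass-E 27, pass-S 4
  after 4 — PE[0][1] acc=0, pass-E 0, pass-S 0

dataflow = OS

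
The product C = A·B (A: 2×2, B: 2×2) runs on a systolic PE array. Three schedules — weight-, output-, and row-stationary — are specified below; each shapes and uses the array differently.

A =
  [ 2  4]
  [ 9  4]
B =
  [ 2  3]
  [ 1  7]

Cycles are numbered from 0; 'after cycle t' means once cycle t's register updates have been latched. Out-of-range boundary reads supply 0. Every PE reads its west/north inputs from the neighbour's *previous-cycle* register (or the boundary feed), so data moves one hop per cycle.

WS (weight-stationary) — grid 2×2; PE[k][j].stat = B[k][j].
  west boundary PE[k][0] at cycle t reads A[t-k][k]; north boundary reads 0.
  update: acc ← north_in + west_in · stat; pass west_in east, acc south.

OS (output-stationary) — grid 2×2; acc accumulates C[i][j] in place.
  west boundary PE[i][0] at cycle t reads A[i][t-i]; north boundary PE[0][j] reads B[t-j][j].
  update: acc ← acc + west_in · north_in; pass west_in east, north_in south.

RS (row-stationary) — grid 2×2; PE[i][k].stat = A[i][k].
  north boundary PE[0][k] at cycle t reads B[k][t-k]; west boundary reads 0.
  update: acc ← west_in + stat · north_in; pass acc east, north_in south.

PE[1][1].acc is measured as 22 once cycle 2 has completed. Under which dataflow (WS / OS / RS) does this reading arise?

dataflow = RS

WS [2×2] PE[1][1] across cycles:
  t=0 PE[1][1]: acc=0 h=0 v=0
  t=1 PE[1][1]: acc=0 h=0 v=0
  t=2 PE[1][1]: acc=34 h=4 v=34
OS [2×2] PE[1][1] across cycles:
  t=0 PE[1][1]: acc=0 h=0 v=0
  t=1 PE[1][1]: acc=0 h=0 v=0
  t=2 PE[1][1]: acc=27 h=9 v=3
RS [2×2] PE[1][1] across cycles:
  t=0 PE[1][1]: acc=0 h=0 v=0
  t=1 PE[1][1]: acc=0 h=0 v=0
  t=2 PE[1][1]: acc=22 h=22 v=1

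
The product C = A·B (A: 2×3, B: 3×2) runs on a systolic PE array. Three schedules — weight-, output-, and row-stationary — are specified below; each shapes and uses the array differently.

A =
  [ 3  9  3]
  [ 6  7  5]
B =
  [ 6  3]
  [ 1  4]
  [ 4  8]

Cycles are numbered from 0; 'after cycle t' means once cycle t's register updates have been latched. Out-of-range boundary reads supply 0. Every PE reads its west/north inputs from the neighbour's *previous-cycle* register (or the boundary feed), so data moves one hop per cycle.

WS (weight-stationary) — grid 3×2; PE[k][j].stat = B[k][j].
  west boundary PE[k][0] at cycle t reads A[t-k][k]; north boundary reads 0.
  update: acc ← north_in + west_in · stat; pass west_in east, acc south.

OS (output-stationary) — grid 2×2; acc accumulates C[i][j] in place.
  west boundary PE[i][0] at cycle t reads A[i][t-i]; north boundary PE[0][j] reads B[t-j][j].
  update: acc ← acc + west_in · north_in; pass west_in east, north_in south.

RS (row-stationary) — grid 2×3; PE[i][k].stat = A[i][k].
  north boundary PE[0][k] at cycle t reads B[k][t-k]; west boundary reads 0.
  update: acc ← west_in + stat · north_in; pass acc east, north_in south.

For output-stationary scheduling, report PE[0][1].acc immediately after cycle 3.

PE[0][1].acc = 69

Tracing OS — 2×2 array, target PE[0][1]:
  0: (0,0).acc=18  regs=<3,6>
  0: (0,1).acc=0  regs=<0,0>
  1: (0,0).acc=27  regs=<9,1>
  1: (0,1).acc=9  regs=<3,3>
  2: (0,0).acc=39  regs=<3,4>
  2: (0,1).acc=45  regs=<9,4>
  3: (0,0).acc=39  regs=<0,0>
  3: (0,1).acc=69  regs=<3,8>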